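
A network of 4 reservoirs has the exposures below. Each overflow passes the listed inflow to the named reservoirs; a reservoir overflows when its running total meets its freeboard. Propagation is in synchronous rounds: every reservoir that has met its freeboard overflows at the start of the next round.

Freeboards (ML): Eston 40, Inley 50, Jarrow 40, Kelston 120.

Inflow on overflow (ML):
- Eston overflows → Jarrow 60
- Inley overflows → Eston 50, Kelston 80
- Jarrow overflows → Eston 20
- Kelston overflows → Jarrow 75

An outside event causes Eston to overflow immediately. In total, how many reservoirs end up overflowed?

2

Round 1 — Eston overflows (initial).
  Jarrow: +60 → 60 ≥ 40
Round 2 — Jarrow overflows.
No further overflows.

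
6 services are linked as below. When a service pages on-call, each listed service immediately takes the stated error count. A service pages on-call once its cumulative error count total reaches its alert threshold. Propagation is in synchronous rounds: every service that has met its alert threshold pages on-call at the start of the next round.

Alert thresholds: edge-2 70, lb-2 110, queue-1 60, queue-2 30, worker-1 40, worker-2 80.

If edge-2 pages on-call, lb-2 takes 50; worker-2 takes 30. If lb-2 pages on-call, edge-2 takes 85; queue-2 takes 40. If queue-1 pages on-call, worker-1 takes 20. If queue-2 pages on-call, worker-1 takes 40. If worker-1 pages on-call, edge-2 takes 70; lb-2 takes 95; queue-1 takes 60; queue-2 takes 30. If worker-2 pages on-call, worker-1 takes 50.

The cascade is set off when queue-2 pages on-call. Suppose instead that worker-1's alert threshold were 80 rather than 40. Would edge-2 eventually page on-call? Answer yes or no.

With worker-1's alert threshold at 80:
Round 1 — queue-2 pages on-call (initial).
  worker-1: +40 → 40 < 80
No further pages.

no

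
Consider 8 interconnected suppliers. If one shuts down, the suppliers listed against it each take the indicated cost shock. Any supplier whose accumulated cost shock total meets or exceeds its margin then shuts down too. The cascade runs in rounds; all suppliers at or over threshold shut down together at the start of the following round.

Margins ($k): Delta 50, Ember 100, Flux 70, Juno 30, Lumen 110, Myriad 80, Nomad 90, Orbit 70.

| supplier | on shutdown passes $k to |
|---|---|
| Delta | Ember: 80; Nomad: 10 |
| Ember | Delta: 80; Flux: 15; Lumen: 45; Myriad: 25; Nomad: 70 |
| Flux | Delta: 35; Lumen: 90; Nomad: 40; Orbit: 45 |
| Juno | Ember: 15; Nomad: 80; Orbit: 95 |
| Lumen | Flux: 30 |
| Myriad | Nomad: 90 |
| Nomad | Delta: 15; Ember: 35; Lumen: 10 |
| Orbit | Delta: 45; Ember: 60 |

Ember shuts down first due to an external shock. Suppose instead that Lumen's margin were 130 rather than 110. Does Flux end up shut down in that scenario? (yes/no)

With Lumen's margin at 130:
Round 1 — Ember shuts down (initial).
  Delta: +80 → 80 ≥ 50
  Flux: +15 → 15 < 70
  Lumen: +45 → 45 < 130
  Myriad: +25 → 25 < 80
  Nomad: +70 → 70 < 90
Round 2 — Delta shuts down.
  Nomad: +10 → 80 < 90
No further shutdowns.

no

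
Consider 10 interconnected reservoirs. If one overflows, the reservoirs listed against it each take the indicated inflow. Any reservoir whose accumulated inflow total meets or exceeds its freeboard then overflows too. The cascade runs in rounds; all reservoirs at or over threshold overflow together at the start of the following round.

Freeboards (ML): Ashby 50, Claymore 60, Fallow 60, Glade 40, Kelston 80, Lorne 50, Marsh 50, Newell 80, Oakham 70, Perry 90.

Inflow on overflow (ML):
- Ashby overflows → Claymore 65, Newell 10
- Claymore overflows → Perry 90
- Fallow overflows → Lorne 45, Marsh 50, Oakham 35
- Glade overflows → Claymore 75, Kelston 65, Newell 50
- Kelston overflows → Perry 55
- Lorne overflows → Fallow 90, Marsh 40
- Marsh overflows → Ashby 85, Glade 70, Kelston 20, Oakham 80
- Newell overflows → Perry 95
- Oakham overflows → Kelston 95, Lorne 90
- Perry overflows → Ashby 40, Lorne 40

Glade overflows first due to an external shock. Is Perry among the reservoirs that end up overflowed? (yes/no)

Round 1 — Glade overflows (initial).
  Claymore: +75 → 75 ≥ 60
  Kelston: +65 → 65 < 80
  Newell: +50 → 50 < 80
Round 2 — Claymore overflows.
  Perry: +90 → 90 ≥ 90
Round 3 — Perry overflows.
  Ashby: +40 → 40 < 50
  Lorne: +40 → 40 < 50
No further overflows.

yes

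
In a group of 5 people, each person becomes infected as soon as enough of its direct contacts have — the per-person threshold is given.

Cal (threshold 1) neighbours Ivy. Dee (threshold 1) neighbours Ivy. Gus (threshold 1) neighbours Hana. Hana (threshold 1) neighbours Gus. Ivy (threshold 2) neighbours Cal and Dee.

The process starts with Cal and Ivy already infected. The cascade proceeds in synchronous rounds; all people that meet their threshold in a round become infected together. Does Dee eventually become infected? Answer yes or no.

yes

Round 1 — Cal, Ivy become infected (initial).
Round 2 — checking thresholds:
  Dee: 1 of 1 neighbours ≥ 1, becomes infected.
Round 3 — no new infections; cascade stops.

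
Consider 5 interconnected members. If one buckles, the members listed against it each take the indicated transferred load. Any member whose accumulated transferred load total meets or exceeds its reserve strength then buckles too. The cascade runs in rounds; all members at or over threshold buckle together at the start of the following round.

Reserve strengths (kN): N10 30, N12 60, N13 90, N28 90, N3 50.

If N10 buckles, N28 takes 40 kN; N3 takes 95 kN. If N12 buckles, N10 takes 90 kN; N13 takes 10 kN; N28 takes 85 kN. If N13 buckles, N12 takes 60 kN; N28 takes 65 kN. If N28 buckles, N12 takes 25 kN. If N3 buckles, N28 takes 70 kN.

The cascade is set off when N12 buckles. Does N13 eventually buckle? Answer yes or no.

no

Round 1 — N12 buckles (initial).
  N10: +90 → 90 ≥ 30
  N13: +10 → 10 < 90
  N28: +85 → 85 < 90
Round 2 — N10 buckles.
  N28: +40 → 125 ≥ 90
  N3: +95 → 95 ≥ 50
Round 3 — N28, N3 buckle.
No further bucklings.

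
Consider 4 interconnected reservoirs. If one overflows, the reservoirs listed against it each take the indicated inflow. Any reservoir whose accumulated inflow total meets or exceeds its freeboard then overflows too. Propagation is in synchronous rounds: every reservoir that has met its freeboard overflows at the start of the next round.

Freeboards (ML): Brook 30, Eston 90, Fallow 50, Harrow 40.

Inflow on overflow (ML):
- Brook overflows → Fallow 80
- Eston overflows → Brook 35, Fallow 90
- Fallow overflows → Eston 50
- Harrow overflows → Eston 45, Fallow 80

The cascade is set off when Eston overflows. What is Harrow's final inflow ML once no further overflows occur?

Round 1 — Eston overflows (initial).
  Brook: +35 → 35 ≥ 30
  Fallow: +90 → 90 ≥ 50
Round 2 — Brook, Fallow overflow.
No further overflows.

0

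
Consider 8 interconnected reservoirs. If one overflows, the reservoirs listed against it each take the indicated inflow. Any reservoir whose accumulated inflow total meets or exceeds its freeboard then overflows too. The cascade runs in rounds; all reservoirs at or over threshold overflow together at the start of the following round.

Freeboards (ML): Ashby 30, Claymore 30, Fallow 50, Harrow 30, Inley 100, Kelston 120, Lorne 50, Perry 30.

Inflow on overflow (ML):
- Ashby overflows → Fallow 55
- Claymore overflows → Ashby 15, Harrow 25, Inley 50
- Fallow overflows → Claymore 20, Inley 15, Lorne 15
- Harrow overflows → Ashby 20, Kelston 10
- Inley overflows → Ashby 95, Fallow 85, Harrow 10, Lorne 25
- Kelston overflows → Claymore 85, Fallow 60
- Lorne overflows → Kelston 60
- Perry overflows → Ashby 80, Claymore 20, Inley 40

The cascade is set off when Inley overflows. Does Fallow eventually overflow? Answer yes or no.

Round 1 — Inley overflows (initial).
  Ashby: +95 → 95 ≥ 30
  Fallow: +85 → 85 ≥ 50
  Harrow: +10 → 10 < 30
  Lorne: +25 → 25 < 50
Round 2 — Ashby, Fallow overflow.
  Claymore: +20 → 20 < 30
  Lorne: +15 → 40 < 50
No further overflows.

yes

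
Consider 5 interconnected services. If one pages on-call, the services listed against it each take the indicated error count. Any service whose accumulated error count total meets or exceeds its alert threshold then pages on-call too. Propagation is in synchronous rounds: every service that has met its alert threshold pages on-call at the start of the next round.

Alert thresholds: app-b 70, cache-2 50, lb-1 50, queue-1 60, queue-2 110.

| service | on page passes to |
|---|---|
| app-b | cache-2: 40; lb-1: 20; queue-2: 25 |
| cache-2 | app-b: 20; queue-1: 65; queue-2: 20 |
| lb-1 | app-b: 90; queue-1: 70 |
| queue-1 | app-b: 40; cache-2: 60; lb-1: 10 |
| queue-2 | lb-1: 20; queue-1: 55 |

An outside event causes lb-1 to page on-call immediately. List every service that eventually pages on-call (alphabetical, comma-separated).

Round 1 — lb-1 pages on-call (initial).
  app-b: +90 → 90 ≥ 70
  queue-1: +70 → 70 ≥ 60
Round 2 — app-b, queue-1 page on-call.
  cache-2: +40+60 → 100 ≥ 50
  queue-2: +25 → 25 < 110
Round 3 — cache-2 pages on-call.
  queue-2: +20 → 45 < 110
No further pages.

app-b, cache-2, lb-1, queue-1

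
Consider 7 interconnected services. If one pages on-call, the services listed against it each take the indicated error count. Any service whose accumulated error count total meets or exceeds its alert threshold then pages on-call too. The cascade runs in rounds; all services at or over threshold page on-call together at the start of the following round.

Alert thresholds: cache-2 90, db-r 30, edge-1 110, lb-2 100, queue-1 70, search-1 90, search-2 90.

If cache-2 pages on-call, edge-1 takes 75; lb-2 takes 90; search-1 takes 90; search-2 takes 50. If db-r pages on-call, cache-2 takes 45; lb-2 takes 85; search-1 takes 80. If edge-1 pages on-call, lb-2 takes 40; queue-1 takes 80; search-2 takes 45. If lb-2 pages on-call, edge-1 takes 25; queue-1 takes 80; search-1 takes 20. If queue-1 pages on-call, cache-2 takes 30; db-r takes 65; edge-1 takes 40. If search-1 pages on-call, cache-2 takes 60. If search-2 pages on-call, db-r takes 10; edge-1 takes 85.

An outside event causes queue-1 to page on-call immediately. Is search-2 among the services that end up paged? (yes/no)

no

Round 1 — queue-1 pages on-call (initial).
  cache-2: +30 → 30 < 90
  db-r: +65 → 65 ≥ 30
  edge-1: +40 → 40 < 110
Round 2 — db-r pages on-call.
  cache-2: +45 → 75 < 90
  lb-2: +85 → 85 < 100
  search-1: +80 → 80 < 90
No further pages.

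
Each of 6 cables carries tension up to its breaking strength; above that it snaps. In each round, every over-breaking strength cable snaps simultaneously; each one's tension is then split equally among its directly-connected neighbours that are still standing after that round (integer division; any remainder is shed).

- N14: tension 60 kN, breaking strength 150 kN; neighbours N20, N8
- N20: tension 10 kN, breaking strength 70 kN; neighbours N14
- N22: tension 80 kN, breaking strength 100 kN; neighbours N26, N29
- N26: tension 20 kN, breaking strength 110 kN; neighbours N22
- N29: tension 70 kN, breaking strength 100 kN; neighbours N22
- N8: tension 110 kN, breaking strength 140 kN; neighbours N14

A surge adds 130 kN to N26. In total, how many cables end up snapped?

3

Round 1 — N26 at 150 > 110. N26 snaps.
  N26 sheds 150 kN to N22: 150 each.
    N22: 80+150 = 230 > 100
Round 2 — N22 snaps.
  N22 sheds 230 kN to N29: 230 each.
    N29: 70+230 = 300 > 100
Round 3 — N29 snaps.
  N29 sheds 300 kN: no online neighbours, lost.
No further breaks.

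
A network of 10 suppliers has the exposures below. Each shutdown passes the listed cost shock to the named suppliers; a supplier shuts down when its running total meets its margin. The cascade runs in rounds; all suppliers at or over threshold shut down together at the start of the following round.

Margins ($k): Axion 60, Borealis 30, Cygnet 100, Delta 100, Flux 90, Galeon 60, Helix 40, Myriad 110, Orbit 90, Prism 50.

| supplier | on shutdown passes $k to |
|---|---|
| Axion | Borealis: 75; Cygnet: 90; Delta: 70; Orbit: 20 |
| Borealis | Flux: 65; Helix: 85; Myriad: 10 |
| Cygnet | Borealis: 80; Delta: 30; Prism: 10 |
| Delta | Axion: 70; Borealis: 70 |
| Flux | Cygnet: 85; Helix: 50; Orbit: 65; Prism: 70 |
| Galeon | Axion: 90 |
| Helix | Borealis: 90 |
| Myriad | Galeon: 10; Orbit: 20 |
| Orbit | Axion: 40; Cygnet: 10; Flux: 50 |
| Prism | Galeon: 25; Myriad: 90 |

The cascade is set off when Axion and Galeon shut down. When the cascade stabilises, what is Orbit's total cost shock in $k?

20

Round 1 — Axion, Galeon shut down (initial).
  Borealis: +75 → 75 ≥ 30
  Cygnet: +90 → 90 < 100
  Delta: +70 → 70 < 100
  Orbit: +20 → 20 < 90
Round 2 — Borealis shuts down.
  Flux: +65 → 65 < 90
  Helix: +85 → 85 ≥ 40
  Myriad: +10 → 10 < 110
Round 3 — Helix shuts down.
No further shutdowns.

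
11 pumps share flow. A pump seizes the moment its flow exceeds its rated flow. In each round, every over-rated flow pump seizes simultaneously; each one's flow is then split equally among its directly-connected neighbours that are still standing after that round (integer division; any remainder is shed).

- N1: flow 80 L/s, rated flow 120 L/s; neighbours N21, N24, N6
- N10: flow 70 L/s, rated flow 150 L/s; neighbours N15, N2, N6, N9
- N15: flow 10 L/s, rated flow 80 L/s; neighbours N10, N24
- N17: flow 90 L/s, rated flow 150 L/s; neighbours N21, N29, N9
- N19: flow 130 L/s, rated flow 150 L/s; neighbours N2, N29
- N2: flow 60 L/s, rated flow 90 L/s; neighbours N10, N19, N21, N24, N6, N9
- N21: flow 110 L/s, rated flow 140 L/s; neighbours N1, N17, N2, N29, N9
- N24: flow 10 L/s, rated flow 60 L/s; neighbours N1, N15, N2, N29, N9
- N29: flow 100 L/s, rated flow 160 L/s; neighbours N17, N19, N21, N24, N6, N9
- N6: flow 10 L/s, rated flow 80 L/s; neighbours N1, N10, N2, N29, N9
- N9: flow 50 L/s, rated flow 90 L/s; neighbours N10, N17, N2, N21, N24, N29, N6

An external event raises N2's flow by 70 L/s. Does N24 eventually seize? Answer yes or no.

Round 1 — N2 at 130 > 90. N2 seizes.
  N2 sheds 130 L/s to N10, N19, N21, N24, N6, N9: 21 each (4 lost).
    N10: 70+21 = 91 ≤ 150
    N19: 130+21 = 151 > 150
    N21: 110+21 = 131 ≤ 140
    N24: 10+21 = 31 ≤ 60
    N6: 10+21 = 31 ≤ 80
    N9: 50+21 = 71 ≤ 90
Round 2 — N19 seizes.
  N19 sheds 151 L/s to N29: 151 each.
    N29: 100+151 = 251 > 160
Round 3 — N29 seizes.
  N29 sheds 251 L/s to N17, N21, N24, N6, N9: 50 each (1 lost).
    N17: 90+50 = 140 ≤ 150
    N21: 131+50 = 181 > 140
    N24: 31+50 = 81 > 60
    N6: 31+50 = 81 > 80
    N9: 71+50 = 121 > 90
Round 4 — N21, N24, N6, N9 seize.
  N21 sheds 181 L/s to N1, N17: 90 each (1 lost).
    N1: 80+90 = 170 > 120
    N17: 140+90 = 230 > 150
  N24 sheds 81 L/s to N1, N15: 40 each (1 lost).
    N1: 170+40 = 210 > 120
    N15: 10+40 = 50 ≤ 80
  N6 sheds 81 L/s to N1, N10: 40 each (1 lost).
    N1: 210+40 = 250 > 120
    N10: 91+40 = 131 ≤ 150
  N9 sheds 121 L/s to N10, N17: 60 each (1 lost).
    N10: 131+60 = 191 > 150
    N17: 230+60 = 290 > 150
Round 5 — N1, N10, N17 seize.
  N1 sheds 250 L/s: no online neighbours, lost.
  N10 sheds 191 L/s to N15: 191 each.
    N15: 50+191 = 241 > 80
  N17 sheds 290 L/s: no online neighbours, lost.
Round 6 — N15 seizes.
  N15 sheds 241 L/s: no online neighbours, lost.
No further seizures.

yes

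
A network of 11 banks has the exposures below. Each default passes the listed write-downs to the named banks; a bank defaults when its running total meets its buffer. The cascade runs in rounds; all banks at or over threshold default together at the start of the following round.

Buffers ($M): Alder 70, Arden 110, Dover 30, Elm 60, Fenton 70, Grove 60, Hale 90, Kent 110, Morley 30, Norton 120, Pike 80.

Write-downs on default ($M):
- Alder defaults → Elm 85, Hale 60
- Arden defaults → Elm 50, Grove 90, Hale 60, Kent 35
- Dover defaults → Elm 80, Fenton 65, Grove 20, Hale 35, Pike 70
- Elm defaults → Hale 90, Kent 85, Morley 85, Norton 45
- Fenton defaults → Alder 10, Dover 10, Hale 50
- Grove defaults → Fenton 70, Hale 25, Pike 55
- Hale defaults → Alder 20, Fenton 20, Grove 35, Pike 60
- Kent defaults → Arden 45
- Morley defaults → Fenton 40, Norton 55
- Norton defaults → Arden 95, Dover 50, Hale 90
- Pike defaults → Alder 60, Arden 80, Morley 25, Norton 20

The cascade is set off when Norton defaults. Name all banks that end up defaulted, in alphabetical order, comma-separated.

Round 1 — Norton defaults (initial).
  Arden: +95 → 95 < 110
  Dover: +50 → 50 ≥ 30
  Hale: +90 → 90 ≥ 90
Round 2 — Dover, Hale default.
  Alder: +20 → 20 < 70
  Elm: +80 → 80 ≥ 60
  Fenton: +65+20 → 85 ≥ 70
  Grove: +20+35 → 55 < 60
  Pike: +70+60 → 130 ≥ 80
Round 3 — Elm, Fenton, Pike default.
  Alder: +10+60 → 90 ≥ 70
  Arden: +80 → 175 ≥ 110
  Kent: +85 → 85 < 110
  Morley: +85+25 → 110 ≥ 30
Round 4 — Alder, Arden, Morley default.
  Grove: +90 → 145 ≥ 60
  Kent: +35 → 120 ≥ 110
Round 5 — Grove, Kent default.
No further defaults.

Alder, Arden, Dover, Elm, Fenton, Grove, Hale, Kent, Morley, Norton, Pike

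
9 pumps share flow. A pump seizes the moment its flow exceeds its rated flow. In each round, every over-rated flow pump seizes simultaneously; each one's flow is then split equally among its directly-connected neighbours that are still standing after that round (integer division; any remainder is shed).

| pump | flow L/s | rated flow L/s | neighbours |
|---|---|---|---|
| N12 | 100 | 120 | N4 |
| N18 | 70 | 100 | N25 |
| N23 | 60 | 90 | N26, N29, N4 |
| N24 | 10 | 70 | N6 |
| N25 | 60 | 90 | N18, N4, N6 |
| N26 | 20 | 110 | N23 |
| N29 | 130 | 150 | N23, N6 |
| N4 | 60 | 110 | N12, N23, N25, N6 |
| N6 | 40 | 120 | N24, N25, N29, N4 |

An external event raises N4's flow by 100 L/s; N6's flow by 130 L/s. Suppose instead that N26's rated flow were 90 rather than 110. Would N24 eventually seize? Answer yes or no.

With N26's rated flow at 90:
Round 1 — N4 at 160 > 110; N6 at 170 > 120. N4, N6 seize.
  N4 sheds 160 L/s to N12, N23, N25: 53 each (1 lost).
    N12: 100+53 = 153 > 120
    N23: 60+53 = 113 > 90
    N25: 60+53 = 113 > 90
  N6 sheds 170 L/s to N24, N25, N29: 56 each (2 lost).
    N24: 10+56 = 66 ≤ 70
    N25: 113+56 = 169 > 90
    N29: 130+56 = 186 > 150
Round 2 — N12, N23, N25, N29 seize.
  N12 sheds 153 L/s: no online neighbours, lost.
  N23 sheds 113 L/s to N26: 113 each.
    N26: 20+113 = 133 > 90
  N25 sheds 169 L/s to N18: 169 each.
    N18: 70+169 = 239 > 100
  N29 sheds 186 L/s: no online neighbours, lost.
Round 3 — N18, N26 seize.
  N18 sheds 239 L/s: no online neighbours, lost.
  N26 sheds 133 L/s: no online neighbours, lost.
No further seizures.

no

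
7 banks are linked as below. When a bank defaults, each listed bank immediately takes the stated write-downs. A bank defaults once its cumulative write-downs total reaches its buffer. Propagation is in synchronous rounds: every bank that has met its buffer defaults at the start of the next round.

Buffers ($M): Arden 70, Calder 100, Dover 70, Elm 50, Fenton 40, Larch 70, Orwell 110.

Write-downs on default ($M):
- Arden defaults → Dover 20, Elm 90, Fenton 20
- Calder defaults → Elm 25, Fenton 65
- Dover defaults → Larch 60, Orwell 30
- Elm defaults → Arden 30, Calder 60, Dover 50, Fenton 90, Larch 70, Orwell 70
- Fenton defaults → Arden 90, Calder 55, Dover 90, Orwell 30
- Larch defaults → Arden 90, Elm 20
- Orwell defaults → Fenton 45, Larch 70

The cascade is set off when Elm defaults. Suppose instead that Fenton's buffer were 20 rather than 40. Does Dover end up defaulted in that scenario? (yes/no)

yes

With Fenton's buffer at 20:
Round 1 — Elm defaults (initial).
  Arden: +30 → 30 < 70
  Calder: +60 → 60 < 100
  Dover: +50 → 50 < 70
  Fenton: +90 → 90 ≥ 20
  Larch: +70 → 70 ≥ 70
  Orwell: +70 → 70 < 110
Round 2 — Fenton, Larch default.
  Arden: +90+90 → 210 ≥ 70
  Calder: +55 → 115 ≥ 100
  Dover: +90 → 140 ≥ 70
  Orwell: +30 → 100 < 110
Round 3 — Arden, Calder, Dover default.
  Orwell: +30 → 130 ≥ 110
Round 4 — Orwell defaults.
No further defaults.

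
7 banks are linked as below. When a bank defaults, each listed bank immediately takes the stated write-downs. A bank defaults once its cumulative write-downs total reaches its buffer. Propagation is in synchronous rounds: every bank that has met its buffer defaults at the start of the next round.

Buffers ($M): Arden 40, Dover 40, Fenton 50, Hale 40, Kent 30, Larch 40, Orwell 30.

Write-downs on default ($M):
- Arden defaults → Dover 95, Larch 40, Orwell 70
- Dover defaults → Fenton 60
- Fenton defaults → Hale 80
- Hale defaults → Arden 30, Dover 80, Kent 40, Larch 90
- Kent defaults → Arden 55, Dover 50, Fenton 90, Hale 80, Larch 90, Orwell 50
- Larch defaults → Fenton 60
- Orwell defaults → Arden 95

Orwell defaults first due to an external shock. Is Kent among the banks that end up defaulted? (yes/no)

yes

Round 1 — Orwell defaults (initial).
  Arden: +95 → 95 ≥ 40
Round 2 — Arden defaults.
  Dover: +95 → 95 ≥ 40
  Larch: +40 → 40 ≥ 40
Round 3 — Dover, Larch default.
  Fenton: +60+60 → 120 ≥ 50
Round 4 — Fenton defaults.
  Hale: +80 → 80 ≥ 40
Round 5 — Hale defaults.
  Kent: +40 → 40 ≥ 30
Round 6 — Kent defaults.
No further defaults.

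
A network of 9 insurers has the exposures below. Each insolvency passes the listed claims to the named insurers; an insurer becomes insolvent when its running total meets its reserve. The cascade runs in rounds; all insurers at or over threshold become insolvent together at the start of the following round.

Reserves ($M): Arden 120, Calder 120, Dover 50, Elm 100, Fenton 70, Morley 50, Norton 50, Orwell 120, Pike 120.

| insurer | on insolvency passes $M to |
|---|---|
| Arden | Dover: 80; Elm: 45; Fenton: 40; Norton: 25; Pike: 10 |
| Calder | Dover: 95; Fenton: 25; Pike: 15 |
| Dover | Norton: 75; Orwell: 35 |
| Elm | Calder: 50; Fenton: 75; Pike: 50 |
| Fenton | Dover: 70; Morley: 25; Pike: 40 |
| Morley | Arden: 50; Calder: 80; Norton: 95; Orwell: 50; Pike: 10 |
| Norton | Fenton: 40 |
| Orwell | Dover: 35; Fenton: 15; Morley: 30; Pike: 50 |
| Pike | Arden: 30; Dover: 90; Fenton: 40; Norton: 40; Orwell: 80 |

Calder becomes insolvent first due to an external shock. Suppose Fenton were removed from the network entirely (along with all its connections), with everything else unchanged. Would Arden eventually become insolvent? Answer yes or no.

no

With Fenton removed:
Round 1 — Calder becomes insolvent (initial).
  Dover: +95 → 95 ≥ 50
  Pike: +15 → 15 < 120
Round 2 — Dover becomes insolvent.
  Norton: +75 → 75 ≥ 50
  Orwell: +35 → 35 < 120
Round 3 — Norton becomes insolvent.
No further insolvencies.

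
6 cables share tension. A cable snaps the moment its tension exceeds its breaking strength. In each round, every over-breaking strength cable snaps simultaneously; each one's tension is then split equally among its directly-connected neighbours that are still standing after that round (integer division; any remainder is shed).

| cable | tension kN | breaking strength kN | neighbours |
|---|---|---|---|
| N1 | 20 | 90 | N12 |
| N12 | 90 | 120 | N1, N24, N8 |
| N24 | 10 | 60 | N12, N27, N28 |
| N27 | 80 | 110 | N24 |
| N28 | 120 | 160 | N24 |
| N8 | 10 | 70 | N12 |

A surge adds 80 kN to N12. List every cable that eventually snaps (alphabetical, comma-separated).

N12, N24, N27

Round 1 — N12 at 170 > 120. N12 snaps.
  N12 sheds 170 kN to N1, N24, N8: 56 each (2 lost).
    N1: 20+56 = 76 ≤ 90
    N24: 10+56 = 66 > 60
    N8: 10+56 = 66 ≤ 70
Round 2 — N24 snaps.
  N24 sheds 66 kN to N27, N28: 33 each.
    N27: 80+33 = 113 > 110
    N28: 120+33 = 153 ≤ 160
Round 3 — N27 snaps.
  N27 sheds 113 kN: no online neighbours, lost.
No further breaks.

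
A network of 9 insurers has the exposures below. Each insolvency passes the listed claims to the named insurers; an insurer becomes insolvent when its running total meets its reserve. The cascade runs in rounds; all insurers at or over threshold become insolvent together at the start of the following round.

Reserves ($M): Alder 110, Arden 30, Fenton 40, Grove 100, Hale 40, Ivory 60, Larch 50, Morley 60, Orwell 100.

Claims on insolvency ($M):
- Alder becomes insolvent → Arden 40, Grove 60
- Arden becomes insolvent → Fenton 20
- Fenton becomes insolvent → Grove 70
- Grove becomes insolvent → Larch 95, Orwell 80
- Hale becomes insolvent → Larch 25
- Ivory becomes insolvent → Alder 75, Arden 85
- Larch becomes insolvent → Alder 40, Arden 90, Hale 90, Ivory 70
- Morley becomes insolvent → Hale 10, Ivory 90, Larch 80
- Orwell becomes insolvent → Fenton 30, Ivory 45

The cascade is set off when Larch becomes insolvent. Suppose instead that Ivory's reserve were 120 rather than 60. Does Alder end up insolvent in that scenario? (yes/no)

With Ivory's reserve at 120:
Round 1 — Larch becomes insolvent (initial).
  Alder: +40 → 40 < 110
  Arden: +90 → 90 ≥ 30
  Hale: +90 → 90 ≥ 40
  Ivory: +70 → 70 < 120
Round 2 — Arden, Hale become insolvent.
  Fenton: +20 → 20 < 40
No further insolvencies.

no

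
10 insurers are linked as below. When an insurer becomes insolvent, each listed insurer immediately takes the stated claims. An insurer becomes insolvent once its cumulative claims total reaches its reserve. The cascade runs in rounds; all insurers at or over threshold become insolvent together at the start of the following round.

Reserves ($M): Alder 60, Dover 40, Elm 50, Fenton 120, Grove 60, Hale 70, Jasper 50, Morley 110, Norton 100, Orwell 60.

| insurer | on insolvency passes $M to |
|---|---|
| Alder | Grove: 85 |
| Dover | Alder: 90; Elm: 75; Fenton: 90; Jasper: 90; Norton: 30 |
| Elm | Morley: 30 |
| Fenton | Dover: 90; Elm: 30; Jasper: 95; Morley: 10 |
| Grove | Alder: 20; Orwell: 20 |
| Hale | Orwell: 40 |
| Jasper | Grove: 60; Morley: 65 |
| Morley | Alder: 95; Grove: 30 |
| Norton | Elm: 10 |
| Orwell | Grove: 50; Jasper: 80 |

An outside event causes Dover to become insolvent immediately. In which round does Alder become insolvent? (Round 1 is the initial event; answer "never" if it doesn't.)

2

Round 1 — Dover becomes insolvent (initial).
  Alder: +90 → 90 ≥ 60
  Elm: +75 → 75 ≥ 50
  Fenton: +90 → 90 < 120
  Jasper: +90 → 90 ≥ 50
  Norton: +30 → 30 < 100
Round 2 — Alder, Elm, Jasper become insolvent.
  Grove: +85+60 → 145 ≥ 60
  Morley: +30+65 → 95 < 110
Round 3 — Grove becomes insolvent.
  Orwell: +20 → 20 < 60
No further insolvencies.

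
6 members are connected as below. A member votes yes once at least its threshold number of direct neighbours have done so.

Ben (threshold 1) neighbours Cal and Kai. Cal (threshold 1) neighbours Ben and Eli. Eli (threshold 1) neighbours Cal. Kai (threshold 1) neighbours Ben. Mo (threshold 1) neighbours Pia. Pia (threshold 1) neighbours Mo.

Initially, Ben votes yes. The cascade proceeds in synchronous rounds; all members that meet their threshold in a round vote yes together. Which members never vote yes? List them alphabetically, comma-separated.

Mo, Pia

Round 1 — Ben votes yes (initial).
Round 2 — checking thresholds:
  Cal: 1 of 2 neighbours ≥ 1, votes yes.
  Kai: 1 of 1 neighbours ≥ 1, votes yes.
Round 3 — checking thresholds:
  Eli: 1 of 1 neighbours ≥ 1, votes yes.
Round 4 — no new yes votes; cascade stops.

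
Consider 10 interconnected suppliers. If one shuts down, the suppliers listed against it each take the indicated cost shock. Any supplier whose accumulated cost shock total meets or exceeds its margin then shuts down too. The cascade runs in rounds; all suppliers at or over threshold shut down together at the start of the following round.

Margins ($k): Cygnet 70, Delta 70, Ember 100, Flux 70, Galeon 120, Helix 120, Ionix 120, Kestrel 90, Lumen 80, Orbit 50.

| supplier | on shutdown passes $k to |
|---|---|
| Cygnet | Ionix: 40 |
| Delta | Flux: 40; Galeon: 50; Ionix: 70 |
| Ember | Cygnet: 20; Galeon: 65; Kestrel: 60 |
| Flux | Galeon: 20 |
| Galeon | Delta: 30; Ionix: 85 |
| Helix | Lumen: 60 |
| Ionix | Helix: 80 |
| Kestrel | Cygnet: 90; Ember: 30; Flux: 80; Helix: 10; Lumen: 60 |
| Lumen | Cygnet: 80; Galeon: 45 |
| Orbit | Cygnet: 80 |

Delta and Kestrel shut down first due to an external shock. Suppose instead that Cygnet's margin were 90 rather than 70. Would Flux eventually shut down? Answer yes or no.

yes

With Cygnet's margin at 90:
Round 1 — Delta, Kestrel shut down (initial).
  Cygnet: +90 → 90 ≥ 90
  Ember: +30 → 30 < 100
  Flux: +40+80 → 120 ≥ 70
  Galeon: +50 → 50 < 120
  Helix: +10 → 10 < 120
  Ionix: +70 → 70 < 120
  Lumen: +60 → 60 < 80
Round 2 — Cygnet, Flux shut down.
  Galeon: +20 → 70 < 120
  Ionix: +40 → 110 < 120
No further shutdowns.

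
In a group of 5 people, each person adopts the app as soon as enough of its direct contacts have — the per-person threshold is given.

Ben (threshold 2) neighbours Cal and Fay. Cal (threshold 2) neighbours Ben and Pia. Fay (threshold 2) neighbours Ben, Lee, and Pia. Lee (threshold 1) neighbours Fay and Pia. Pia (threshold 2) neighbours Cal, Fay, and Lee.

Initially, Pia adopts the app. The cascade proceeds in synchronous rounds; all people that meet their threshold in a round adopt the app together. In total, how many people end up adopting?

Round 1 — Pia adopts the app (initial).
Round 2 — checking thresholds:
  Cal: 1 of 2 neighbours < 2, below threshold.
  Fay: 1 of 3 neighbours < 2, below threshold.
  Lee: 1 of 2 neighbours ≥ 1, adopts the app.
Round 3 — checking thresholds:
  Cal: 1 of 2 neighbours < 2, below threshold.
  Fay: 2 of 3 neighbours ≥ 2, adopts the app.
Round 4 — no new adoptions; cascade stops.

3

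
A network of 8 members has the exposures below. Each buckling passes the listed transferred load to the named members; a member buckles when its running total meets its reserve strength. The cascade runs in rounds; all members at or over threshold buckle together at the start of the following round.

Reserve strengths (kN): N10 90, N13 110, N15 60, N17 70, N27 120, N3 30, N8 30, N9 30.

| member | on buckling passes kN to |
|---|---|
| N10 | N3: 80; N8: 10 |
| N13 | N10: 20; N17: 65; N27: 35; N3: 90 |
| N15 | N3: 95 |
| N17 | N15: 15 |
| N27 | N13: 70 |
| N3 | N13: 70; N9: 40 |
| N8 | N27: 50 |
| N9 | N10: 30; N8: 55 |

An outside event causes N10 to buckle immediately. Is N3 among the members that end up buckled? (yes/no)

yes

Round 1 — N10 buckles (initial).
  N3: +80 → 80 ≥ 30
  N8: +10 → 10 < 30
Round 2 — N3 buckles.
  N13: +70 → 70 < 110
  N9: +40 → 40 ≥ 30
Round 3 — N9 buckles.
  N8: +55 → 65 ≥ 30
Round 4 — N8 buckles.
  N27: +50 → 50 < 120
No further bucklings.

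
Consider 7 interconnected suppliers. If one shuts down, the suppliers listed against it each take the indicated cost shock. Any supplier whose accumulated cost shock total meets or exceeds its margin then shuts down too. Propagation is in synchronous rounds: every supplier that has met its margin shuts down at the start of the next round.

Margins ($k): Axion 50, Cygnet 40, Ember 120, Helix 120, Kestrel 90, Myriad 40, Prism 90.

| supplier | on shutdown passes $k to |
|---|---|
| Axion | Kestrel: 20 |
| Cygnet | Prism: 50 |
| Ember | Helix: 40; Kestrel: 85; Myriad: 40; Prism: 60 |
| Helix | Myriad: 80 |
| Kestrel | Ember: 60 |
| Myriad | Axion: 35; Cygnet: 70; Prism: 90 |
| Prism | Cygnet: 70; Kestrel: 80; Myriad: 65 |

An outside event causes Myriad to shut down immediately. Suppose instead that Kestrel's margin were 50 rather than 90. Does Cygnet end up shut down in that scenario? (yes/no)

With Kestrel's margin at 50:
Round 1 — Myriad shuts down (initial).
  Axion: +35 → 35 < 50
  Cygnet: +70 → 70 ≥ 40
  Prism: +90 → 90 ≥ 90
Round 2 — Cygnet, Prism shut down.
  Kestrel: +80 → 80 ≥ 50
Round 3 — Kestrel shuts down.
  Ember: +60 → 60 < 120
No further shutdowns.

yes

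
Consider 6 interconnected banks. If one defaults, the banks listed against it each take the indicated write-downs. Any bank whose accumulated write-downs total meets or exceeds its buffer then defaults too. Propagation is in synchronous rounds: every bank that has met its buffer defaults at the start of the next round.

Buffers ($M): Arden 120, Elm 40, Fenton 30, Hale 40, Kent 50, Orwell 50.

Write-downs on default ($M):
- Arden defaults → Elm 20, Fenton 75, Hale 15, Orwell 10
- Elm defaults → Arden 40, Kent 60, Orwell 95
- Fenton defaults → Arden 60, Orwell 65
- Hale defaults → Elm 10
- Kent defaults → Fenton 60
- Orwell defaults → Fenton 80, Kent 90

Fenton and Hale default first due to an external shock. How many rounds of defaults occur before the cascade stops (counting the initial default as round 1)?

3

Round 1 — Fenton, Hale default (initial).
  Arden: +60 → 60 < 120
  Elm: +10 → 10 < 40
  Orwell: +65 → 65 ≥ 50
Round 2 — Orwell defaults.
  Kent: +90 → 90 ≥ 50
Round 3 — Kent defaults.
No further defaults.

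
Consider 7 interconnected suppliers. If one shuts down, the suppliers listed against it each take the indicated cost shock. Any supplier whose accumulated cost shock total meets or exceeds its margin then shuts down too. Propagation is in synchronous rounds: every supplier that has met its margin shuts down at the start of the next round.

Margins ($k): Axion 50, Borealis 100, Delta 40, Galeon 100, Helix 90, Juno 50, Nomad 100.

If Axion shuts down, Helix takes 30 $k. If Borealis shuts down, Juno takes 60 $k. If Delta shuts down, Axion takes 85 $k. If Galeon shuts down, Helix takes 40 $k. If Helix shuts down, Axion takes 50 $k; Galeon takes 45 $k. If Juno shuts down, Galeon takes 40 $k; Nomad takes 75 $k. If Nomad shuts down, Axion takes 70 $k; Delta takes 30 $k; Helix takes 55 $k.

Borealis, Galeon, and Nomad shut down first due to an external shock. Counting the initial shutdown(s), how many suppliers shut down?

6

Round 1 — Borealis, Galeon, Nomad shut down (initial).
  Axion: +70 → 70 ≥ 50
  Delta: +30 → 30 < 40
  Helix: +40+55 → 95 ≥ 90
  Juno: +60 → 60 ≥ 50
Round 2 — Axion, Helix, Juno shut down.
No further shutdowns.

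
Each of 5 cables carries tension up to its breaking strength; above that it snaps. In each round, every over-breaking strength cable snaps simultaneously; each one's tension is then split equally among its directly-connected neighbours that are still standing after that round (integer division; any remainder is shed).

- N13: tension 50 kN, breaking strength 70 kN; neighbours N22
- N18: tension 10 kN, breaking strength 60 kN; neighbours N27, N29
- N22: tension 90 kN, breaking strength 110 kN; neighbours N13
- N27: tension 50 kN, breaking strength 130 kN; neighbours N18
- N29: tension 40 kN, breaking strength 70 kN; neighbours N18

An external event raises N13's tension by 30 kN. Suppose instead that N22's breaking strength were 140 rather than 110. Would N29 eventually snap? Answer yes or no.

With N22's breaking strength at 140:
Round 1 — N13 at 80 > 70. N13 snaps.
  N13 sheds 80 kN to N22: 80 each.
    N22: 90+80 = 170 > 140
Round 2 — N22 snaps.
  N22 sheds 170 kN: no online neighbours, lost.
No further breaks.

no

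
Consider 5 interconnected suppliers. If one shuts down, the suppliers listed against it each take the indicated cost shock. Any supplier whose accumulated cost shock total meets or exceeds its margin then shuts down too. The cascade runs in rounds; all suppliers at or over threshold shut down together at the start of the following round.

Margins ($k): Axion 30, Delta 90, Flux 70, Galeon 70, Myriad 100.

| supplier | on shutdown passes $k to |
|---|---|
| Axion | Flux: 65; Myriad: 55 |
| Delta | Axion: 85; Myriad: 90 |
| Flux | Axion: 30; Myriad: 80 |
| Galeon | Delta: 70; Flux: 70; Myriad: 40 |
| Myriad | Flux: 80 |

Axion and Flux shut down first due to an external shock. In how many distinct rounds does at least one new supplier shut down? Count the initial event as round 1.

Round 1 — Axion, Flux shut down (initial).
  Myriad: +55+80 → 135 ≥ 100
Round 2 — Myriad shuts down.
No further shutdowns.

2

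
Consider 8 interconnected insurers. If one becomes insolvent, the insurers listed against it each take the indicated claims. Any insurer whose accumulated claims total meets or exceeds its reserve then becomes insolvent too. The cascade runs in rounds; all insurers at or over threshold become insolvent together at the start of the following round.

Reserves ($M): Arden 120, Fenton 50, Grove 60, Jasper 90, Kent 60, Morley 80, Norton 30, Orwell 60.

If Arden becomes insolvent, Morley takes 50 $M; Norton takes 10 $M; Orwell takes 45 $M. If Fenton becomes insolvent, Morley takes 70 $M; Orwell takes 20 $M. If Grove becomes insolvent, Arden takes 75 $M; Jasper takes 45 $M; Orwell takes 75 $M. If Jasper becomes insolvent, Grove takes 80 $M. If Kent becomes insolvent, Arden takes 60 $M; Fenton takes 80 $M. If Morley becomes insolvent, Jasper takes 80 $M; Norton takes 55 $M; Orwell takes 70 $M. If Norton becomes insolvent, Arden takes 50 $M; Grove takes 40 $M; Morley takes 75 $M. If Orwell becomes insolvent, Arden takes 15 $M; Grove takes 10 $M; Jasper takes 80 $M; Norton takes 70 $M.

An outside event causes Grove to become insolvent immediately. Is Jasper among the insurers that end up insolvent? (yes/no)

yes

Round 1 — Grove becomes insolvent (initial).
  Arden: +75 → 75 < 120
  Jasper: +45 → 45 < 90
  Orwell: +75 → 75 ≥ 60
Round 2 — Orwell becomes insolvent.
  Arden: +15 → 90 < 120
  Jasper: +80 → 125 ≥ 90
  Norton: +70 → 70 ≥ 30
Round 3 — Jasper, Norton become insolvent.
  Arden: +50 → 140 ≥ 120
  Morley: +75 → 75 < 80
Round 4 — Arden becomes insolvent.
  Morley: +50 → 125 ≥ 80
Round 5 — Morley becomes insolvent.
No further insolvencies.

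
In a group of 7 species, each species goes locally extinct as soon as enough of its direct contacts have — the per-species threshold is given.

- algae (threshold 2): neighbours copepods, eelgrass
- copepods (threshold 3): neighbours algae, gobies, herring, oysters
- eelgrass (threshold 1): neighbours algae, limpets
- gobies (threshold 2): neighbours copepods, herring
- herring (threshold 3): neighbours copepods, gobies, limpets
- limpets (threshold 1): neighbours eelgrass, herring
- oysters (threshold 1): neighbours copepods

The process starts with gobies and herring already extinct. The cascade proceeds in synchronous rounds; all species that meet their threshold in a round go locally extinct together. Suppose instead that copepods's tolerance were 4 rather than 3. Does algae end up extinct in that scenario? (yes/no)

no

With copepods's tolerance at 4:
Round 1 — gobies, herring go locally extinct (initial).
Round 2 — checking thresholds:
  copepods: 2 of 4 neighbours < 4, not yet.
  limpets: 1 of 2 neighbours ≥ 1, goes locally extinct.
Round 3 — checking thresholds:
  copepods: 2 of 4 neighbours < 4, not yet.
  eelgrass: 1 of 2 neighbours ≥ 1, goes locally extinct.
Round 4 — no new extinctions; cascade stops.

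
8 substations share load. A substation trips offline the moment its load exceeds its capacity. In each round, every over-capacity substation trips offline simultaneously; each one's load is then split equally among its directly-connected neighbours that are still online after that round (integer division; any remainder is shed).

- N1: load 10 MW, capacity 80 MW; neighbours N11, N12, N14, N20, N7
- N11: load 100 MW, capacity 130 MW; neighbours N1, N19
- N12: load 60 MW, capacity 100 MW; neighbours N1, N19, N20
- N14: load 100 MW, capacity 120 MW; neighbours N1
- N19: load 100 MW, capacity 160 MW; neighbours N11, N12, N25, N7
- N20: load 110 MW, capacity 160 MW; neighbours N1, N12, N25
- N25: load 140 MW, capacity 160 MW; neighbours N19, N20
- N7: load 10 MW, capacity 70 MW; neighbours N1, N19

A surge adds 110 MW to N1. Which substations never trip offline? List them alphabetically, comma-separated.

N11, N12, N19, N20, N25, N7

Round 1 — N1 at 120 > 80. N1 trips offline.
  N1 sheds 120 MW to N11, N12, N14, N20, N7: 24 each.
    N11: 100+24 = 124 ≤ 130
    N12: 60+24 = 84 ≤ 100
    N14: 100+24 = 124 > 120
    N20: 110+24 = 134 ≤ 160
    N7: 10+24 = 34 ≤ 70
Round 2 — N14 trips offline.
  N14 sheds 124 MW: no online neighbours, lost.
No further trips.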